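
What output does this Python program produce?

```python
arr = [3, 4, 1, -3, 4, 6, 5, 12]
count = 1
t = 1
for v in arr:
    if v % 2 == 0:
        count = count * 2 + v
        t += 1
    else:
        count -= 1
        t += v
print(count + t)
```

v=3: not even, count = 1-1 = 0; t=4
v=4: even, count = 0*2+4 = 4; t=5
v=1: not even, count = 4-1 = 3; t=6
v=-3: not even, count = 3-1 = 2; t=3
v=4: even, count = 2*2+4 = 8; t=4
v=6: even, count = 8*2+6 = 22; t=5
v=5: not even, count = 22-1 = 21; t=10
v=12: even, count = 21*2+12 = 54; t=11
count+t = 54+11 = 65

65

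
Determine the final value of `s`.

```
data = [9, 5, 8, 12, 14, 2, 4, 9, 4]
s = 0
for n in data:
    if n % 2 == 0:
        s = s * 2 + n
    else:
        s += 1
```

n=9: not even, s = 0+1 = 1
n=5: not even, s = 1+1 = 2
n=8: even, s = 2*2+8 = 12
n=12: even, s = 12*2+12 = 36
n=14: even, s = 36*2+14 = 86
n=2: even, s = 86*2+2 = 174
n=4: even, s = 174*2+4 = 352
n=9: not even, s = 352+1 = 353
n=4: even, s = 353*2+4 = 710

710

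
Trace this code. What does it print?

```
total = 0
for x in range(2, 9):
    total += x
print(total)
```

35

x=2: total = 0+2 = 2
x=3: total = 2+3 = 5
x=4: total = 5+4 = 9
x=5: total = 9+5 = 14
x=6: total = 14+6 = 20
x=7: total = 20+7 = 27
x=8: total = 27+8 = 35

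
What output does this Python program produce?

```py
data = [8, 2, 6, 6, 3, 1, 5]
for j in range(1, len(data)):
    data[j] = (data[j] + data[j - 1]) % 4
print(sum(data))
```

j=1: data[1] = (2+8)%4 = 2 → [8, 2, 6, 6, 3, 1, 5]
j=2: data[2] = (6+2)%4 = 0 → [8, 2, 0, 6, 3, 1, 5]
j=3: data[3] = (6+0)%4 = 2 → [8, 2, 0, 2, 3, 1, 5]
j=4: data[4] = (3+2)%4 = 1 → [8, 2, 0, 2, 1, 1, 5]
j=5: data[5] = (1+1)%4 = 2 → [8, 2, 0, 2, 1, 2, 5]
j=6: data[6] = (5+2)%4 = 3 → [8, 2, 0, 2, 1, 2, 3]
sum = 18

18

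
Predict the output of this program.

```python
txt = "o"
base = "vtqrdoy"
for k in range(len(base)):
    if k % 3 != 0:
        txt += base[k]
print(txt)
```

k=0: skip
k=1: add 't' → 'ot'
k=2: add 'q' → 'otq'
k=3: skip
k=4: add 'd' → 'otqd'
k=5: add 'o' → 'otqdo'
k=6: skip

otqdo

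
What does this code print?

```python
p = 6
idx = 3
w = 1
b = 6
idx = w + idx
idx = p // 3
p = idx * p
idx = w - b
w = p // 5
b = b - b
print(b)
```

idx = 1+3 = 4
idx = 6//3 = 2
p = 2*6 = 12
idx = 1-6 = -5
w = 12//5 = 2
b = 6-6 = 0

0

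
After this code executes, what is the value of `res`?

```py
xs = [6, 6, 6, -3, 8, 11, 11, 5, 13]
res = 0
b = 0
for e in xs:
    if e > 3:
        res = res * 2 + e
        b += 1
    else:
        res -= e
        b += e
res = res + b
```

e=6: >3, res = 0*2+6 = 6; b=1
e=6: >3, res = 6*2+6 = 18; b=2
e=6: >3, res = 18*2+6 = 42; b=3
e=-3: not >3, res = 42-(-3) = 45; b=0
e=8: >3, res = 45*2+8 = 98; b=1
e=11: >3, res = 98*2+11 = 207; b=2
e=11: >3, res = 207*2+11 = 425; b=3
e=5: >3, res = 425*2+5 = 855; b=4
e=13: >3, res = 855*2+13 = 1723; b=5
res+b = 1723+5 = 1728

1728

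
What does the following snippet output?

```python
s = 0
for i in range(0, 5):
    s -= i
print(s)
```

i=0: s = 0-0 = 0
i=1: s = 0-1 = -1
i=2: s = (-1)-2 = -3
i=3: s = (-3)-3 = -6
i=4: s = (-6)-4 = -10

-10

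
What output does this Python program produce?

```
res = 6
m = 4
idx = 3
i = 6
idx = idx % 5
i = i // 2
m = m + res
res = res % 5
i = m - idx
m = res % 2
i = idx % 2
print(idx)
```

idx = 3%5 = 3
i = 6//2 = 3
m = 4+6 = 10
res = 6%5 = 1
i = 10-3 = 7
m = 1%2 = 1
i = 3%2 = 1

3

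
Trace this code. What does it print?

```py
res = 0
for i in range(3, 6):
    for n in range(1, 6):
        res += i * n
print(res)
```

180

i=3,n=1: res = 0+3 = 3
i=3,n=2: res = 3+6 = 9
i=3,n=3: res = 9+9 = 18
i=3,n=4: res = 18+12 = 30
i=3,n=5: res = 30+15 = 45
i=4,n=1: res = 45+4 = 49
i=4,n=2: res = 49+8 = 57
i=4,n=3: res = 57+12 = 69
i=4,n=4: res = 69+16 = 85
i=4,n=5: res = 85+20 = 105
i=5,n=1: res = 105+5 = 110
i=5,n=2: res = 110+10 = 120
i=5,n=3: res = 120+15 = 135
i=5,n=4: res = 135+20 = 155
i=5,n=5: res = 155+25 = 180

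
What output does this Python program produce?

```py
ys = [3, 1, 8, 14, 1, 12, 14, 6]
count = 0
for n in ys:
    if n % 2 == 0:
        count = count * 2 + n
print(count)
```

322

n=3: not even
n=1: not even
n=8: even, count = 0*2+8 = 8
n=14: even, count = 8*2+14 = 30
n=1: not even
n=12: even, count = 30*2+12 = 72
n=14: even, count = 72*2+14 = 158
n=6: even, count = 158*2+6 = 322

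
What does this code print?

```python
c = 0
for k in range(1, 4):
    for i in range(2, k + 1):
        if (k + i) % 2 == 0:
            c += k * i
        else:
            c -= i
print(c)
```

11

k=2,i=2: even sum, c = 0+4 = 4
k=3,i=2: odd sum, c = 4-2 = 2
k=3,i=3: even sum, c = 2+9 = 11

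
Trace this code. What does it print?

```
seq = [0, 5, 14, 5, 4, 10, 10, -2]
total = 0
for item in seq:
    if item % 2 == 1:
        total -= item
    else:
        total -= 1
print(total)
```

-16

item=0: not odd, total = 0-1 = -1
item=5: odd, total = (-1)-5 = -6
item=14: not odd, total = (-6)-1 = -7
item=5: odd, total = (-7)-5 = -12
item=4: not odd, total = (-12)-1 = -13
item=10: not odd, total = (-13)-1 = -14
item=10: not odd, total = (-14)-1 = -15
item=-2: not odd, total = (-15)-1 = -16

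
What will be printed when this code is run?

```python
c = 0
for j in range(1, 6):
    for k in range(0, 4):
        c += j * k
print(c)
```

90

j=1,k=0: c = 0+0 = 0
j=1,k=1: c = 0+1 = 1
j=1,k=2: c = 1+2 = 3
j=1,k=3: c = 3+3 = 6
j=2,k=0: c = 6+0 = 6
j=2,k=1: c = 6+2 = 8
j=2,k=2: c = 8+4 = 12
j=2,k=3: c = 12+6 = 18
j=3,k=0: c = 18+0 = 18
j=3,k=1: c = 18+3 = 21
j=3,k=2: c = 21+6 = 27
j=3,k=3: c = 27+9 = 36
j=4,k=0: c = 36+0 = 36
j=4,k=1: c = 36+4 = 40
j=4,k=2: c = 40+8 = 48
j=4,k=3: c = 48+12 = 60
j=5,k=0: c = 60+0 = 60
j=5,k=1: c = 60+5 = 65
j=5,k=2: c = 65+10 = 75
j=5,k=3: c = 75+15 = 90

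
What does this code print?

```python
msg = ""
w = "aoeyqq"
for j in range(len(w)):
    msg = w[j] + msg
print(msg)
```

qqyeoa

j=0: prepend 'a' → 'a'
j=1: prepend 'o' → 'oa'
j=2: prepend 'e' → 'eoa'
j=3: prepend 'y' → 'yeoa'
j=4: prepend 'q' → 'qyeoa'
j=5: prepend 'q' → 'qqyeoa'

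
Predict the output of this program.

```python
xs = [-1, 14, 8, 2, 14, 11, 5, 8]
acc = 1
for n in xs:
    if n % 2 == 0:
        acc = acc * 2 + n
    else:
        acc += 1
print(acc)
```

n=-1: not even, acc = 1+1 = 2
n=14: even, acc = 2*2+14 = 18
n=8: even, acc = 18*2+8 = 44
n=2: even, acc = 44*2+2 = 90
n=14: even, acc = 90*2+14 = 194
n=11: not even, acc = 194+1 = 195
n=5: not even, acc = 195+1 = 196
n=8: even, acc = 196*2+8 = 400

400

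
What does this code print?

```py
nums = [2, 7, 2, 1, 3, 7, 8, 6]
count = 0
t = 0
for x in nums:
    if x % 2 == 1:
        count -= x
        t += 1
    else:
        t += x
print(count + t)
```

x=2: not odd; t=2
x=7: odd, count = 0-7 = -7; t=3
x=2: not odd; t=5
x=1: odd, count = (-7)-1 = -8; t=6
x=3: odd, count = (-8)-3 = -11; t=7
x=7: odd, count = (-11)-7 = -18; t=8
x=8: not odd; t=16
x=6: not odd; t=22
count+t = (-18)+22 = 4

4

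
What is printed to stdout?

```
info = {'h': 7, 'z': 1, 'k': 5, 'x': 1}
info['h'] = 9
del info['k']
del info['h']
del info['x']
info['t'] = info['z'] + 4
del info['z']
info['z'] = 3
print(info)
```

info['h'] = 9 → {'h': 9, 'z': 1, 'k': 5, 'x': 1}
del 'k' → {'h': 9, 'z': 1, 'x': 1}
del 'h' → {'z': 1, 'x': 1}
del 'x' → {'z': 1}
info['t'] = info['z']+4 = 5 → {'z': 1, 't': 5}
del 'z' → {'t': 5}
info['z'] = 3 → {'t': 5, 'z': 3}

{'t': 5, 'z': 3}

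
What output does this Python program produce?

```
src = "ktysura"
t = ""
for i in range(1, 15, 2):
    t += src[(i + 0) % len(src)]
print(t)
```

i=1: add src[1]='t' → 't'
i=3: add src[3]='s' → 'ts'
i=5: add src[5]='r' → 'tsr'
i=7: add src[0]='k' → 'tsrk'
i=9: add src[2]='y' → 'tsrky'
i=11: add src[4]='u' → 'tsrkyu'
i=13: add src[6]='a' → 'tsrkyua'

tsrkyua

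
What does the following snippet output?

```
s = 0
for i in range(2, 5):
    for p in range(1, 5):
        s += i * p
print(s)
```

90

i=2,p=1: s = 0+2 = 2
i=2,p=2: s = 2+4 = 6
i=2,p=3: s = 6+6 = 12
i=2,p=4: s = 12+8 = 20
i=3,p=1: s = 20+3 = 23
i=3,p=2: s = 23+6 = 29
i=3,p=3: s = 29+9 = 38
i=3,p=4: s = 38+12 = 50
i=4,p=1: s = 50+4 = 54
i=4,p=2: s = 54+8 = 62
i=4,p=3: s = 62+12 = 74
i=4,p=4: s = 74+16 = 90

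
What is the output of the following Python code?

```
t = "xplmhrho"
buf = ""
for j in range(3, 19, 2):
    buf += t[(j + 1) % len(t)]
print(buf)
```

hhxlhhxl

j=3: add t[4]='h' → 'h'
j=5: add t[6]='h' → 'hh'
j=7: add t[0]='x' → 'hhx'
j=9: add t[2]='l' → 'hhxl'
j=11: add t[4]='h' → 'hhxlh'
j=13: add t[6]='h' → 'hhxlhh'
j=15: add t[0]='x' → 'hhxlhhx'
j=17: add t[2]='l' → 'hhxlhhxl'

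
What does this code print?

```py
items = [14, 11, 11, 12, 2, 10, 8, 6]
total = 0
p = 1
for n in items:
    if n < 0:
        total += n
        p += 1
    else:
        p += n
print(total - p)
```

n=14: not <0; p=15
n=11: not <0; p=26
n=11: not <0; p=37
n=12: not <0; p=49
n=2: not <0; p=51
n=10: not <0; p=61
n=8: not <0; p=69
n=6: not <0; p=75
total-p = 0-75 = -75

-75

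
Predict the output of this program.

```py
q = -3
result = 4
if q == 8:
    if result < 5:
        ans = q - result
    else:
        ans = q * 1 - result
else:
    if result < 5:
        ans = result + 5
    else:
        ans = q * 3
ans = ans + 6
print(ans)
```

q=-3, result=4
q == 8 is False; result < 5 is True
→ ans = result + 5 = 9
ans = 9+6 = 15

15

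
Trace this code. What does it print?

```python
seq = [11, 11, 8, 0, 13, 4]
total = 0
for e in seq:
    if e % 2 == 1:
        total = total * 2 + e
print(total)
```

79

e=11: odd, total = 0*2+11 = 11
e=11: odd, total = 11*2+11 = 33
e=8: not odd
e=0: not odd
e=13: odd, total = 33*2+13 = 79
e=4: not odd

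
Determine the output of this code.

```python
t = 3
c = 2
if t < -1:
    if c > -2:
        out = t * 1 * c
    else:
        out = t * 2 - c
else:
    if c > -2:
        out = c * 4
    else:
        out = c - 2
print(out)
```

8

t=3, c=2
t < -1 is False; c > -2 is True
→ out = c * 4 = 8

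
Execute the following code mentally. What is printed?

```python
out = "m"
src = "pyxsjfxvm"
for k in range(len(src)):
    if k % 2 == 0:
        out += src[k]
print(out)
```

k=0: add 'p' → 'mp'
k=1: skip
k=2: add 'x' → 'mpx'
k=3: skip
k=4: add 'j' → 'mpxj'
k=5: skip
k=6: add 'x' → 'mpxjx'
k=7: skip
k=8: add 'm' → 'mpxjxm'

mpxjxm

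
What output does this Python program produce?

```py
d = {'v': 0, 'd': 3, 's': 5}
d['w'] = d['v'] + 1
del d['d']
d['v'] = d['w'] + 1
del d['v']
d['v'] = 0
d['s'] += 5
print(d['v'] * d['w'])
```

0

d['w'] = d['v']+1 = 1 → {'v': 0, 'd': 3, 's': 5, 'w': 1}
del 'd' → {'v': 0, 's': 5, 'w': 1}
d['v'] = d['w']+1 = 2 → {'v': 2, 's': 5, 'w': 1}
del 'v' → {'s': 5, 'w': 1}
d['v'] = 0 → {'s': 5, 'w': 1, 'v': 0}
d['s'] = 5+5 = 10 → {'s': 10, 'w': 1, 'v': 0}
d['v']*d['w'] = 0*1 = 0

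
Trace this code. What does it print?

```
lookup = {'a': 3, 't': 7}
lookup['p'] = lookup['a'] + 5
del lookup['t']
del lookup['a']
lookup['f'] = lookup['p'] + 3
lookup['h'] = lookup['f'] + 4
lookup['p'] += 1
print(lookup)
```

{'p': 9, 'f': 11, 'h': 15}

lookup['p'] = lookup['a']+5 = 8 → {'a': 3, 't': 7, 'p': 8}
del 't' → {'a': 3, 'p': 8}
del 'a' → {'p': 8}
lookup['f'] = lookup['p']+3 = 11 → {'p': 8, 'f': 11}
lookup['h'] = lookup['f']+4 = 15 → {'p': 8, 'f': 11, 'h': 15}
lookup['p'] = 8+1 = 9 → {'p': 9, 'f': 11, 'h': 15}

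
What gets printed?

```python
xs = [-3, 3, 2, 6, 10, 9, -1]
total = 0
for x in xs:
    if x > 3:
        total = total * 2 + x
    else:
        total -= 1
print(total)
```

x=-3: not >3, total = 0-1 = -1
x=3: not >3, total = (-1)-1 = -2
x=2: not >3, total = (-2)-1 = -3
x=6: >3, total = (-3)*2+6 = 0
x=10: >3, total = 0*2+10 = 10
x=9: >3, total = 10*2+9 = 29
x=-1: not >3, total = 29-1 = 28

28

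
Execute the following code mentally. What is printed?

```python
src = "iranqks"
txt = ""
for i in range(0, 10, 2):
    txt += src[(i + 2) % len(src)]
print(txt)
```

aqsrn

i=0: add src[2]='a' → 'a'
i=2: add src[4]='q' → 'aq'
i=4: add src[6]='s' → 'aqs'
i=6: add src[1]='r' → 'aqsr'
i=8: add src[3]='n' → 'aqsrn'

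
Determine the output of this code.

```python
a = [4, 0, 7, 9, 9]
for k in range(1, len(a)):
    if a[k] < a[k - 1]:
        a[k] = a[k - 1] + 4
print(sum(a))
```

k=1: 0<4, a[1] = 4+4 = 8 → [4, 8, 7, 9, 9]
k=2: 7<8, a[2] = 8+4 = 12 → [4, 8, 12, 9, 9]
k=3: 9<12, a[3] = 12+4 = 16 → [4, 8, 12, 16, 9]
k=4: 9<16, a[4] = 16+4 = 20 → [4, 8, 12, 16, 20]
sum = 60

60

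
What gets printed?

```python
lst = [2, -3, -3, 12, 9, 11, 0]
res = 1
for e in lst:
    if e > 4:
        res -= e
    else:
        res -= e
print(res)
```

e=2: not >4, res = 1-2 = -1
e=-3: not >4, res = (-1)-(-3) = 2
e=-3: not >4, res = 2-(-3) = 5
e=12: >4, res = 5-12 = -7
e=9: >4, res = (-7)-9 = -16
e=11: >4, res = (-16)-11 = -27
e=0: not >4, res = (-27)-0 = -27

-27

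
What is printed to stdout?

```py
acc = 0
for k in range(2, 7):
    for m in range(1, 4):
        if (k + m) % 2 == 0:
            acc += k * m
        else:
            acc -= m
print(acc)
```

k=2,m=1: odd sum, acc = 0-1 = -1
k=2,m=2: even sum, acc = (-1)+4 = 3
k=2,m=3: odd sum, acc = 3-3 = 0
k=3,m=1: even sum, acc = 0+3 = 3
k=3,m=2: odd sum, acc = 3-2 = 1
k=3,m=3: even sum, acc = 1+9 = 10
k=4,m=1: odd sum, acc = 10-1 = 9
k=4,m=2: even sum, acc = 9+8 = 17
k=4,m=3: odd sum, acc = 17-3 = 14
k=5,m=1: even sum, acc = 14+5 = 19
k=5,m=2: odd sum, acc = 19-2 = 17
k=5,m=3: even sum, acc = 17+15 = 32
k=6,m=1: odd sum, acc = 32-1 = 31
k=6,m=2: even sum, acc = 31+12 = 43
k=6,m=3: odd sum, acc = 43-3 = 40

40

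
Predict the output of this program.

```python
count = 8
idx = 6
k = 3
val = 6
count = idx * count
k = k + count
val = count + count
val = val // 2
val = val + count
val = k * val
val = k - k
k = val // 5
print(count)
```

count = 6*8 = 48
k = 3+48 = 51
val = 48+48 = 96
val = 96//2 = 48
val = 48+48 = 96
val = 51*96 = 4896
val = 51-51 = 0
k = 0//5 = 0

48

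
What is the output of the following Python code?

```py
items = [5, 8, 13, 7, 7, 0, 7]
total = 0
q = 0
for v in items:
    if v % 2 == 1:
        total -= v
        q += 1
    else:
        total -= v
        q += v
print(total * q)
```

-611

v=5: odd, total = 0-5 = -5; q=1
v=8: not odd, total = (-5)-8 = -13; q=9
v=13: odd, total = (-13)-13 = -26; q=10
v=7: odd, total = (-26)-7 = -33; q=11
v=7: odd, total = (-33)-7 = -40; q=12
v=0: not odd, total = (-40)-0 = -40; q=12
v=7: odd, total = (-40)-7 = -47; q=13
total*q = (-47)*13 = -611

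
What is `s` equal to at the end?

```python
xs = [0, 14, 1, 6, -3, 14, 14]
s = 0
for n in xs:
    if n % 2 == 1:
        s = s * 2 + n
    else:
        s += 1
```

n=0: not odd, s = 0+1 = 1
n=14: not odd, s = 1+1 = 2
n=1: odd, s = 2*2+1 = 5
n=6: not odd, s = 5+1 = 6
n=-3: odd, s = 6*2+(-3) = 9
n=14: not odd, s = 9+1 = 10
n=14: not odd, s = 10+1 = 11

11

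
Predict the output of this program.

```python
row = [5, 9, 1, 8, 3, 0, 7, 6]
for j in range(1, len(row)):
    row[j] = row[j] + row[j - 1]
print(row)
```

j=1: row[1] = 9+5 = 14 → [5, 14, 1, 8, 3, 0, 7, 6]
j=2: row[2] = 1+14 = 15 → [5, 14, 15, 8, 3, 0, 7, 6]
j=3: row[3] = 8+15 = 23 → [5, 14, 15, 23, 3, 0, 7, 6]
j=4: row[4] = 3+23 = 26 → [5, 14, 15, 23, 26, 0, 7, 6]
j=5: row[5] = 0+26 = 26 → [5, 14, 15, 23, 26, 26, 7, 6]
j=6: row[6] = 7+26 = 33 → [5, 14, 15, 23, 26, 26, 33, 6]
j=7: row[7] = 6+33 = 39 → [5, 14, 15, 23, 26, 26, 33, 39]

[5, 14, 15, 23, 26, 26, 33, 39]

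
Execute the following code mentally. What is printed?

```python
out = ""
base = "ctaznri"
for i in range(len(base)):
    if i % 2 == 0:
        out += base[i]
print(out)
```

i=0: add 'c' → 'c'
i=1: skip
i=2: add 'a' → 'ca'
i=3: skip
i=4: add 'n' → 'can'
i=5: skip
i=6: add 'i' → 'cani'

cani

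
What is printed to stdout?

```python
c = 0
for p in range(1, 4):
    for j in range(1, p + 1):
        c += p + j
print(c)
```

p=1,j=1: c = 0+2 = 2
p=2,j=1: c = 2+3 = 5
p=2,j=2: c = 5+4 = 9
p=3,j=1: c = 9+4 = 13
p=3,j=2: c = 13+5 = 18
p=3,j=3: c = 18+6 = 24

24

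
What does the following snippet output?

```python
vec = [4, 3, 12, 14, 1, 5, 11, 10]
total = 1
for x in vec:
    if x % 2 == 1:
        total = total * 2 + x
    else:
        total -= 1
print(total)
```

x=4: not odd, total = 1-1 = 0
x=3: odd, total = 0*2+3 = 3
x=12: not odd, total = 3-1 = 2
x=14: not odd, total = 2-1 = 1
x=1: odd, total = 1*2+1 = 3
x=5: odd, total = 3*2+5 = 11
x=11: odd, total = 11*2+11 = 33
x=10: not odd, total = 33-1 = 32

32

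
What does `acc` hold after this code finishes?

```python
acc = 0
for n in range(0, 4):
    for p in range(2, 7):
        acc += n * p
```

120

n=0,p=2: acc = 0+0 = 0
n=0,p=3: acc = 0+0 = 0
n=0,p=4: acc = 0+0 = 0
n=0,p=5: acc = 0+0 = 0
n=0,p=6: acc = 0+0 = 0
n=1,p=2: acc = 0+2 = 2
n=1,p=3: acc = 2+3 = 5
n=1,p=4: acc = 5+4 = 9
n=1,p=5: acc = 9+5 = 14
n=1,p=6: acc = 14+6 = 20
n=2,p=2: acc = 20+4 = 24
n=2,p=3: acc = 24+6 = 30
n=2,p=4: acc = 30+8 = 38
n=2,p=5: acc = 38+10 = 48
n=2,p=6: acc = 48+12 = 60
n=3,p=2: acc = 60+6 = 66
n=3,p=3: acc = 66+9 = 75
n=3,p=4: acc = 75+12 = 87
n=3,p=5: acc = 87+15 = 102
n=3,p=6: acc = 102+18 = 120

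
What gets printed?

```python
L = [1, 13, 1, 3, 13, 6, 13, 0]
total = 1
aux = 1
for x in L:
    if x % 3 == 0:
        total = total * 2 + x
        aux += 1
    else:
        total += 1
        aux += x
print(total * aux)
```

2790

x=1: not %3==0, total = 1+1 = 2; aux=2
x=13: not %3==0, total = 2+1 = 3; aux=15
x=1: not %3==0, total = 3+1 = 4; aux=16
x=3: %3==0, total = 4*2+3 = 11; aux=17
x=13: not %3==0, total = 11+1 = 12; aux=30
x=6: %3==0, total = 12*2+6 = 30; aux=31
x=13: not %3==0, total = 30+1 = 31; aux=44
x=0: %3==0, total = 31*2+0 = 62; aux=45
total*aux = 62*45 = 2790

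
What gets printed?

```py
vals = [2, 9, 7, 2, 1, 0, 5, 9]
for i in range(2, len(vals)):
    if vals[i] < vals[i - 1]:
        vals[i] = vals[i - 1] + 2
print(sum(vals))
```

i=2: 7<9, vals[2] = 9+2 = 11 → [2, 9, 11, 2, 1, 0, 5, 9]
i=3: 2<11, vals[3] = 11+2 = 13 → [2, 9, 11, 13, 1, 0, 5, 9]
i=4: 1<13, vals[4] = 13+2 = 15 → [2, 9, 11, 13, 15, 0, 5, 9]
i=5: 0<15, vals[5] = 15+2 = 17 → [2, 9, 11, 13, 15, 17, 5, 9]
i=6: 5<17, vals[6] = 17+2 = 19 → [2, 9, 11, 13, 15, 17, 19, 9]
i=7: 9<19, vals[7] = 19+2 = 21 → [2, 9, 11, 13, 15, 17, 19, 21]
sum = 107

107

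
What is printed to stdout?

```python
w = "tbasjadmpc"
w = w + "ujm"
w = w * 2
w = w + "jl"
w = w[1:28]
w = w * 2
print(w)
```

+ 'ujm' → 'tbasjadmpcujm'
repeat ×2 → 'tbasjadmpcujmtbasjadmpcujm'
+ 'jl' → 'tbasjadmpcujmtbasjadmpcujmjl'
slice [1:28] → 'basjadmpcujmtbasjadmpcujmjl'
repeat ×2 → 'basjadmpcujmtbasjadmpcujmjlbasjadmpcujmtbasjadmpcujmjl'

basjadmpcujmtbasjadmpcujmjlbasjadmpcujmtbasjadmpcujmjl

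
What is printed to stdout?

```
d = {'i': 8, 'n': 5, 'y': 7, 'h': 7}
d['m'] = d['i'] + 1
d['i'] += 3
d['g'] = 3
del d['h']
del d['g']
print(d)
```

d['m'] = d['i']+1 = 9 → {'i': 8, 'n': 5, 'y': 7, 'h': 7, 'm': 9}
d['i'] = 8+3 = 11 → {'i': 11, 'n': 5, 'y': 7, 'h': 7, 'm': 9}
d['g'] = 3 → {'i': 11, 'n': 5, 'y': 7, 'h': 7, 'm': 9, 'g': 3}
del 'h' → {'i': 11, 'n': 5, 'y': 7, 'm': 9, 'g': 3}
del 'g' → {'i': 11, 'n': 5, 'y': 7, 'm': 9}

{'i': 11, 'n': 5, 'y': 7, 'm': 9}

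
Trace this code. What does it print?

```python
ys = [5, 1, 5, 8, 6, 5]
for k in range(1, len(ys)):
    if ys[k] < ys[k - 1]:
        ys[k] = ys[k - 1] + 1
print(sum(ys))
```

45

k=1: 1<5, ys[1] = 5+1 = 6 → [5, 6, 5, 8, 6, 5]
k=2: 5<6, ys[2] = 6+1 = 7 → [5, 6, 7, 8, 6, 5]
k=3: 8>=7, unchanged → [5, 6, 7, 8, 6, 5]
k=4: 6<8, ys[4] = 8+1 = 9 → [5, 6, 7, 8, 9, 5]
k=5: 5<9, ys[5] = 9+1 = 10 → [5, 6, 7, 8, 9, 10]
sum = 45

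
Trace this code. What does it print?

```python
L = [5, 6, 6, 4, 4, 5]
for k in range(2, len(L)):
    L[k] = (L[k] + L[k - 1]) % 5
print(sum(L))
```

14

k=2: L[2] = (6+6)%5 = 2 → [5, 6, 2, 4, 4, 5]
k=3: L[3] = (4+2)%5 = 1 → [5, 6, 2, 1, 4, 5]
k=4: L[4] = (4+1)%5 = 0 → [5, 6, 2, 1, 0, 5]
k=5: L[5] = (5+0)%5 = 0 → [5, 6, 2, 1, 0, 0]
sum = 14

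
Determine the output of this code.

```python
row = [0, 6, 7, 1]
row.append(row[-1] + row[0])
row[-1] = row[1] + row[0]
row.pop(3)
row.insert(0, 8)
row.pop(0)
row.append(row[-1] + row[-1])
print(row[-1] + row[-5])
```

append row[-1]+row[0] = 1+0 = 1 → [0, 6, 7, 1, 1]
row[-1] = row[1]+row[0] = 6+0 = 6 → [0, 6, 7, 1, 6]
pop(3) removes 1 → [0, 6, 7, 6]
insert 8 at 0 → [8, 0, 6, 7, 6]
pop(0) removes 8 → [0, 6, 7, 6]
append row[-1]+row[-1] = 6+6 = 12 → [0, 6, 7, 6, 12]
row[-1]+row[-5] = 12+0 = 12

12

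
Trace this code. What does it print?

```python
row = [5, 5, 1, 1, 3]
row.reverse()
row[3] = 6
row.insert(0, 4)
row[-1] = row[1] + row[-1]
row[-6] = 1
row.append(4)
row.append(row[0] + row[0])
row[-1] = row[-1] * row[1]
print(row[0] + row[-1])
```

7

reverse → [3, 1, 1, 5, 5]
row[3] = 6 → [3, 1, 1, 6, 5]
insert 4 at 0 → [4, 3, 1, 1, 6, 5]
row[-1] = row[1]+row[-1] = 3+5 = 8 → [4, 3, 1, 1, 6, 8]
row[-6] = 1 → [1, 3, 1, 1, 6, 8]
append 4 → [1, 3, 1, 1, 6, 8, 4]
append row[0]+row[0] = 1+1 = 2 → [1, 3, 1, 1, 6, 8, 4, 2]
row[-1] = row[-1]*row[1] = 2*3 = 6 → [1, 3, 1, 1, 6, 8, 4, 6]
row[0]+row[-1] = 1+6 = 7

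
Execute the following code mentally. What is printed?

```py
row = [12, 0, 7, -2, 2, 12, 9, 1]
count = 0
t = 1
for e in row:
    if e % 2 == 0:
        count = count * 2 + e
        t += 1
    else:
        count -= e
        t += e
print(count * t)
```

e=12: even, count = 0*2+12 = 12; t=2
e=0: even, count = 12*2+0 = 24; t=3
e=7: not even, count = 24-7 = 17; t=10
e=-2: even, count = 17*2+(-2) = 32; t=11
e=2: even, count = 32*2+2 = 66; t=12
e=12: even, count = 66*2+12 = 144; t=13
e=9: not even, count = 144-9 = 135; t=22
e=1: not even, count = 135-1 = 134; t=23
count*t = 134*23 = 3082

3082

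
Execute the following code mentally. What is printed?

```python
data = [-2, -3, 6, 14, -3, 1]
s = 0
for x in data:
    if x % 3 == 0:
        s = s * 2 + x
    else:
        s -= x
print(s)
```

-16

x=-2: not %3==0, s = 0-(-2) = 2
x=-3: %3==0, s = 2*2+(-3) = 1
x=6: %3==0, s = 1*2+6 = 8
x=14: not %3==0, s = 8-14 = -6
x=-3: %3==0, s = (-6)*2+(-3) = -15
x=1: not %3==0, s = (-15)-1 = -16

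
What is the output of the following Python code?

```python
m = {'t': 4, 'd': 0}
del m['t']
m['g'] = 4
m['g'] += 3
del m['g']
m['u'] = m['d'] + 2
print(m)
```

{'d': 0, 'u': 2}

del 't' → {'d': 0}
m['g'] = 4 → {'d': 0, 'g': 4}
m['g'] = 4+3 = 7 → {'d': 0, 'g': 7}
del 'g' → {'d': 0}
m['u'] = m['d']+2 = 2 → {'d': 0, 'u': 2}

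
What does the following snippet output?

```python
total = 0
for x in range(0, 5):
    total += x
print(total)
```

10

x=0: total = 0+0 = 0
x=1: total = 0+1 = 1
x=2: total = 1+2 = 3
x=3: total = 3+3 = 6
x=4: total = 6+4 = 10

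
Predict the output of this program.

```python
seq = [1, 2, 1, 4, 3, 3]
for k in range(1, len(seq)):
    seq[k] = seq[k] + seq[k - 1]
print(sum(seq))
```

41

k=1: seq[1] = 2+1 = 3 → [1, 3, 1, 4, 3, 3]
k=2: seq[2] = 1+3 = 4 → [1, 3, 4, 4, 3, 3]
k=3: seq[3] = 4+4 = 8 → [1, 3, 4, 8, 3, 3]
k=4: seq[4] = 3+8 = 11 → [1, 3, 4, 8, 11, 3]
k=5: seq[5] = 3+11 = 14 → [1, 3, 4, 8, 11, 14]
sum = 41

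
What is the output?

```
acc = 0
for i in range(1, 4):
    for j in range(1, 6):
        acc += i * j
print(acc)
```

90

i=1,j=1: acc = 0+1 = 1
i=1,j=2: acc = 1+2 = 3
i=1,j=3: acc = 3+3 = 6
i=1,j=4: acc = 6+4 = 10
i=1,j=5: acc = 10+5 = 15
i=2,j=1: acc = 15+2 = 17
i=2,j=2: acc = 17+4 = 21
i=2,j=3: acc = 21+6 = 27
i=2,j=4: acc = 27+8 = 35
i=2,j=5: acc = 35+10 = 45
i=3,j=1: acc = 45+3 = 48
i=3,j=2: acc = 48+6 = 54
i=3,j=3: acc = 54+9 = 63
i=3,j=4: acc = 63+12 = 75
i=3,j=5: acc = 75+15 = 90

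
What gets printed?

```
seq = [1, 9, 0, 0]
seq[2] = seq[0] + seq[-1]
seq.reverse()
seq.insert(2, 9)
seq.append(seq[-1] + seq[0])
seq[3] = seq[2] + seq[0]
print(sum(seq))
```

21

seq[2] = seq[0]+seq[-1] = 1+0 = 1 → [1, 9, 1, 0]
reverse → [0, 1, 9, 1]
insert 9 at 2 → [0, 1, 9, 9, 1]
append seq[-1]+seq[0] = 1+0 = 1 → [0, 1, 9, 9, 1, 1]
seq[3] = seq[2]+seq[0] = 9+0 = 9 → [0, 1, 9, 9, 1, 1]
sum = 21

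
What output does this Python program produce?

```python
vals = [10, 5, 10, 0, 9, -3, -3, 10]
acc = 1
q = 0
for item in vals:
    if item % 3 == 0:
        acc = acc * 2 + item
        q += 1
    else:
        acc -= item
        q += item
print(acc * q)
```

item=10: not %3==0, acc = 1-10 = -9; q=10
item=5: not %3==0, acc = (-9)-5 = -14; q=15
item=10: not %3==0, acc = (-14)-10 = -24; q=25
item=0: %3==0, acc = (-24)*2+0 = -48; q=26
item=9: %3==0, acc = (-48)*2+9 = -87; q=27
item=-3: %3==0, acc = (-87)*2+(-3) = -177; q=28
item=-3: %3==0, acc = (-177)*2+(-3) = -357; q=29
item=10: not %3==0, acc = (-357)-10 = -367; q=39
acc*q = (-367)*39 = -14313

-14313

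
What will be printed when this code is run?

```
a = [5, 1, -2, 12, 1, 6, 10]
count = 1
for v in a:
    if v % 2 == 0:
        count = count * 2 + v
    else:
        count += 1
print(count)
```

106

v=5: not even, count = 1+1 = 2
v=1: not even, count = 2+1 = 3
v=-2: even, count = 3*2+(-2) = 4
v=12: even, count = 4*2+12 = 20
v=1: not even, count = 20+1 = 21
v=6: even, count = 21*2+6 = 48
v=10: even, count = 48*2+10 = 106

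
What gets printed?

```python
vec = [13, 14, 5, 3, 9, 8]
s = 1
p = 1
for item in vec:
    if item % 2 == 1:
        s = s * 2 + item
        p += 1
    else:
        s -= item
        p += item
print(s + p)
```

item=13: odd, s = 1*2+13 = 15; p=2
item=14: not odd, s = 15-14 = 1; p=16
item=5: odd, s = 1*2+5 = 7; p=17
item=3: odd, s = 7*2+3 = 17; p=18
item=9: odd, s = 17*2+9 = 43; p=19
item=8: not odd, s = 43-8 = 35; p=27
s+p = 35+27 = 62

62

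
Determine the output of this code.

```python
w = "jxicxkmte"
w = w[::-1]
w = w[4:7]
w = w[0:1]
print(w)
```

reverse → 'etmkxcixj'
slice [4:7] → 'xci'
slice [0:1] → 'x'

x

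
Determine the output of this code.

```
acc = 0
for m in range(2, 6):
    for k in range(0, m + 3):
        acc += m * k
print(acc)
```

m=2,k=0: acc = 0+0 = 0
m=2,k=1: acc = 0+2 = 2
m=2,k=2: acc = 2+4 = 6
m=2,k=3: acc = 6+6 = 12
m=2,k=4: acc = 12+8 = 20
m=3,k=0: acc = 20+0 = 20
m=3,k=1: acc = 20+3 = 23
m=3,k=2: acc = 23+6 = 29
m=3,k=3: acc = 29+9 = 38
m=3,k=4: acc = 38+12 = 50
m=3,k=5: acc = 50+15 = 65
m=4,k=0: acc = 65+0 = 65
m=4,k=1: acc = 65+4 = 69
m=4,k=2: acc = 69+8 = 77
m=4,k=3: acc = 77+12 = 89
m=4,k=4: acc = 89+16 = 105
m=4,k=5: acc = 105+20 = 125
m=4,k=6: acc = 125+24 = 149
m=5,k=0: acc = 149+0 = 149
m=5,k=1: acc = 149+5 = 154
m=5,k=2: acc = 154+10 = 164
m=5,k=3: acc = 164+15 = 179
m=5,k=4: acc = 179+20 = 199
m=5,k=5: acc = 199+25 = 224
m=5,k=6: acc = 224+30 = 254
m=5,k=7: acc = 254+35 = 289

289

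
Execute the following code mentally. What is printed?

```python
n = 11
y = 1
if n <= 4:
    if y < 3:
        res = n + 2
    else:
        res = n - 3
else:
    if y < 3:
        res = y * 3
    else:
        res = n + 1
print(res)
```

3

n=11, y=1
n <= 4 is False; y < 3 is True
→ res = y * 3 = 3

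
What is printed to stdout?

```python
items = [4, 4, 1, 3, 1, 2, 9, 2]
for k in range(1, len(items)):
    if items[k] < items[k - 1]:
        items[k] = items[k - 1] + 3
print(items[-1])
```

k=1: 4>=4, unchanged → [4, 4, 1, 3, 1, 2, 9, 2]
k=2: 1<4, items[2] = 4+3 = 7 → [4, 4, 7, 3, 1, 2, 9, 2]
k=3: 3<7, items[3] = 7+3 = 10 → [4, 4, 7, 10, 1, 2, 9, 2]
k=4: 1<10, items[4] = 10+3 = 13 → [4, 4, 7, 10, 13, 2, 9, 2]
k=5: 2<13, items[5] = 13+3 = 16 → [4, 4, 7, 10, 13, 16, 9, 2]
k=6: 9<16, items[6] = 16+3 = 19 → [4, 4, 7, 10, 13, 16, 19, 2]
k=7: 2<19, items[7] = 19+3 = 22 → [4, 4, 7, 10, 13, 16, 19, 22]

22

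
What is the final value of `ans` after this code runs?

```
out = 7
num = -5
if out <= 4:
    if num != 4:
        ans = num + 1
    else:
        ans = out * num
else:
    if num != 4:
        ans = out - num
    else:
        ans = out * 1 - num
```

out=7, num=-5
out <= 4 is False; num != 4 is True
→ ans = out - num = 12

12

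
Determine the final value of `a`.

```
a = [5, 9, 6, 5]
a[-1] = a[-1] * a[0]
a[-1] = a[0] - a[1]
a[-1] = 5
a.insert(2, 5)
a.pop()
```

[5, 9, 5, 6]

a[-1] = a[-1]*a[0] = 5*5 = 25 → [5, 9, 6, 25]
a[-1] = a[0]-a[1] = 5-9 = -4 → [5, 9, 6, -4]
a[-1] = 5 → [5, 9, 6, 5]
insert 5 at 2 → [5, 9, 5, 6, 5]
pop() removes 5 → [5, 9, 5, 6]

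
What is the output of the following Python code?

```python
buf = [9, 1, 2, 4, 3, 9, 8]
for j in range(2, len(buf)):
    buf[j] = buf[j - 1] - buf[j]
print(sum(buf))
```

-46

j=2: buf[2] = 1-2 = -1 → [9, 1, -1, 4, 3, 9, 8]
j=3: buf[3] = (-1)-4 = -5 → [9, 1, -1, -5, 3, 9, 8]
j=4: buf[4] = (-5)-3 = -8 → [9, 1, -1, -5, -8, 9, 8]
j=5: buf[5] = (-8)-9 = -17 → [9, 1, -1, -5, -8, -17, 8]
j=6: buf[6] = (-17)-8 = -25 → [9, 1, -1, -5, -8, -17, -25]
sum = -46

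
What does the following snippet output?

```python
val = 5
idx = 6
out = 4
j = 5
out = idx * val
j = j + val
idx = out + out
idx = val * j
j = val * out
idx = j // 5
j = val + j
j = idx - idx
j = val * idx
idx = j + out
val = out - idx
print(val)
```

-150

out = 6*5 = 30
j = 5+5 = 10
idx = 30+30 = 60
idx = 5*10 = 50
j = 5*30 = 150
idx = 150//5 = 30
j = 5+150 = 155
j = 30-30 = 0
j = 5*30 = 150
idx = 150+30 = 180
val = 30-180 = -150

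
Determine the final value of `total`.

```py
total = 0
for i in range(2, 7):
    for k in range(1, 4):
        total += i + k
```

90

i=2,k=1: total = 0+3 = 3
i=2,k=2: total = 3+4 = 7
i=2,k=3: total = 7+5 = 12
i=3,k=1: total = 12+4 = 16
i=3,k=2: total = 16+5 = 21
i=3,k=3: total = 21+6 = 27
i=4,k=1: total = 27+5 = 32
i=4,k=2: total = 32+6 = 38
i=4,k=3: total = 38+7 = 45
i=5,k=1: total = 45+6 = 51
i=5,k=2: total = 51+7 = 58
i=5,k=3: total = 58+8 = 66
i=6,k=1: total = 66+7 = 73
i=6,k=2: total = 73+8 = 81
i=6,k=3: total = 81+9 = 90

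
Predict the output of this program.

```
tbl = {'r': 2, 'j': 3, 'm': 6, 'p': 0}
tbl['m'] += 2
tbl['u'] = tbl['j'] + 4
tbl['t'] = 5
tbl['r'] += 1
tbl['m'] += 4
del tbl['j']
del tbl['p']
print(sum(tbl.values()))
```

27

tbl['m'] = 6+2 = 8 → {'r': 2, 'j': 3, 'm': 8, 'p': 0}
tbl['u'] = tbl['j']+4 = 7 → {'r': 2, 'j': 3, 'm': 8, 'p': 0, 'u': 7}
tbl['t'] = 5 → {'r': 2, 'j': 3, 'm': 8, 'p': 0, 'u': 7, 't': 5}
tbl['r'] = 2+1 = 3 → {'r': 3, 'j': 3, 'm': 8, 'p': 0, 'u': 7, 't': 5}
tbl['m'] = 8+4 = 12 → {'r': 3, 'j': 3, 'm': 12, 'p': 0, 'u': 7, 't': 5}
del 'j' → {'r': 3, 'm': 12, 'p': 0, 'u': 7, 't': 5}
del 'p' → {'r': 3, 'm': 12, 'u': 7, 't': 5}
sum of values = 27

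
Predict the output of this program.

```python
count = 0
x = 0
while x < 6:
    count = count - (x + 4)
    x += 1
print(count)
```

-39

x=0: count = 0-4 = -4
x=1: count = (-4)-5 = -9
x=2: count = (-9)-6 = -15
x=3: count = (-15)-7 = -22
x=4: count = (-22)-8 = -30
x=5: count = (-30)-9 = -39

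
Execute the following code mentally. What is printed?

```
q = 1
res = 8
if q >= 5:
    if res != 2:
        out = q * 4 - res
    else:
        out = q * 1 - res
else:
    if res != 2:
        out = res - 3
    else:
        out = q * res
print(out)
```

5

q=1, res=8
q >= 5 is False; res != 2 is True
→ out = res - 3 = 5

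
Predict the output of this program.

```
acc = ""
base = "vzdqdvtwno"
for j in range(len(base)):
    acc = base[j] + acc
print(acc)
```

j=0: prepend 'v' → 'v'
j=1: prepend 'z' → 'zv'
j=2: prepend 'd' → 'dzv'
j=3: prepend 'q' → 'qdzv'
j=4: prepend 'd' → 'dqdzv'
j=5: prepend 'v' → 'vdqdzv'
j=6: prepend 't' → 'tvdqdzv'
j=7: prepend 'w' → 'wtvdqdzv'
j=8: prepend 'n' → 'nwtvdqdzv'
j=9: prepend 'o' → 'onwtvdqdzv'

onwtvdqdzv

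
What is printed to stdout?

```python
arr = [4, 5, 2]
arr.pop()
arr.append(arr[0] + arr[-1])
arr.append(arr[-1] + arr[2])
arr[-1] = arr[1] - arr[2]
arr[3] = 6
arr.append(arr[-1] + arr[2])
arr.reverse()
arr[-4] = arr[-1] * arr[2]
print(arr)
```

[15, 36, 9, 5, 4]

pop() removes 2 → [4, 5]
append arr[0]+arr[-1] = 4+5 = 9 → [4, 5, 9]
append arr[-1]+arr[2] = 9+9 = 18 → [4, 5, 9, 18]
arr[-1] = arr[1]-arr[2] = 5-9 = -4 → [4, 5, 9, -4]
arr[3] = 6 → [4, 5, 9, 6]
append arr[-1]+arr[2] = 6+9 = 15 → [4, 5, 9, 6, 15]
reverse → [15, 6, 9, 5, 4]
arr[-4] = arr[-1]*arr[2] = 4*9 = 36 → [15, 36, 9, 5, 4]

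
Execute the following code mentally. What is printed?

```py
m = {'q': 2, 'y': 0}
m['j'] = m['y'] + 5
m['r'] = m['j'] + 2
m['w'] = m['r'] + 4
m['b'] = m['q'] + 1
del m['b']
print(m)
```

m['j'] = m['y']+5 = 5 → {'q': 2, 'y': 0, 'j': 5}
m['r'] = m['j']+2 = 7 → {'q': 2, 'y': 0, 'j': 5, 'r': 7}
m['w'] = m['r']+4 = 11 → {'q': 2, 'y': 0, 'j': 5, 'r': 7, 'w': 11}
m['b'] = m['q']+1 = 3 → {'q': 2, 'y': 0, 'j': 5, 'r': 7, 'w': 11, 'b': 3}
del 'b' → {'q': 2, 'y': 0, 'j': 5, 'r': 7, 'w': 11}

{'q': 2, 'y': 0, 'j': 5, 'r': 7, 'w': 11}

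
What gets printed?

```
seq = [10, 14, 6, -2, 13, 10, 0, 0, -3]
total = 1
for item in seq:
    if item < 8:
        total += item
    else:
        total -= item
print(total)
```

-45

item=10: not <8, total = 1-10 = -9
item=14: not <8, total = (-9)-14 = -23
item=6: <8, total = (-23)+6 = -17
item=-2: <8, total = (-17)+(-2) = -19
item=13: not <8, total = (-19)-13 = -32
item=10: not <8, total = (-32)-10 = -42
item=0: <8, total = (-42)+0 = -42
item=0: <8, total = (-42)+0 = -42
item=-3: <8, total = (-42)+(-3) = -45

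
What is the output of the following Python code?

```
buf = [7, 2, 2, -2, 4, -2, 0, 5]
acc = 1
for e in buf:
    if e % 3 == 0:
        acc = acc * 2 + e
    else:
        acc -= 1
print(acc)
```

-11

e=7: not %3==0, acc = 1-1 = 0
e=2: not %3==0, acc = 0-1 = -1
e=2: not %3==0, acc = (-1)-1 = -2
e=-2: not %3==0, acc = (-2)-1 = -3
e=4: not %3==0, acc = (-3)-1 = -4
e=-2: not %3==0, acc = (-4)-1 = -5
e=0: %3==0, acc = (-5)*2+0 = -10
e=5: not %3==0, acc = (-10)-1 = -11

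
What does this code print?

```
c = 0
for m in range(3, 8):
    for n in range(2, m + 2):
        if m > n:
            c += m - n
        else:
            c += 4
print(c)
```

m=3,n=2: 3>2, c = 0+1 = 1
m=3,n=3: not 3>3, c = 1+4 = 5
m=3,n=4: not 3>4, c = 5+4 = 9
m=4,n=2: 4>2, c = 9+2 = 11
m=4,n=3: 4>3, c = 11+1 = 12
m=4,n=4: not 4>4, c = 12+4 = 16
m=4,n=5: not 4>5, c = 16+4 = 20
m=5,n=2: 5>2, c = 20+3 = 23
m=5,n=3: 5>3, c = 23+2 = 25
m=5,n=4: 5>4, c = 25+1 = 26
m=5,n=5: not 5>5, c = 26+4 = 30
m=5,n=6: not 5>6, c = 30+4 = 34
m=6,n=2: 6>2, c = 34+4 = 38
m=6,n=3: 6>3, c = 38+3 = 41
m=6,n=4: 6>4, c = 41+2 = 43
m=6,n=5: 6>5, c = 43+1 = 44
m=6,n=6: not 6>6, c = 44+4 = 48
m=6,n=7: not 6>7, c = 48+4 = 52
m=7,n=2: 7>2, c = 52+5 = 57
m=7,n=3: 7>3, c = 57+4 = 61
m=7,n=4: 7>4, c = 61+3 = 64
m=7,n=5: 7>5, c = 64+2 = 66
m=7,n=6: 7>6, c = 66+1 = 67
m=7,n=7: not 7>7, c = 67+4 = 71
m=7,n=8: not 7>8, c = 71+4 = 75

75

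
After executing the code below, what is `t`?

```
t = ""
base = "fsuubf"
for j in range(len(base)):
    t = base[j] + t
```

j=0: prepend 'f' → 'f'
j=1: prepend 's' → 'sf'
j=2: prepend 'u' → 'usf'
j=3: prepend 'u' → 'uusf'
j=4: prepend 'b' → 'buusf'
j=5: prepend 'f' → 'fbuusf'

'fbuusf'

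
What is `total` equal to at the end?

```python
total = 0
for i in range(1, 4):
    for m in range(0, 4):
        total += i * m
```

36

i=1,m=0: total = 0+0 = 0
i=1,m=1: total = 0+1 = 1
i=1,m=2: total = 1+2 = 3
i=1,m=3: total = 3+3 = 6
i=2,m=0: total = 6+0 = 6
i=2,m=1: total = 6+2 = 8
i=2,m=2: total = 8+4 = 12
i=2,m=3: total = 12+6 = 18
i=3,m=0: total = 18+0 = 18
i=3,m=1: total = 18+3 = 21
i=3,m=2: total = 21+6 = 27
i=3,m=3: total = 27+9 = 36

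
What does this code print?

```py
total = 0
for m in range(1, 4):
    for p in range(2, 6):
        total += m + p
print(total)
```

m=1,p=2: total = 0+3 = 3
m=1,p=3: total = 3+4 = 7
m=1,p=4: total = 7+5 = 12
m=1,p=5: total = 12+6 = 18
m=2,p=2: total = 18+4 = 22
m=2,p=3: total = 22+5 = 27
m=2,p=4: total = 27+6 = 33
m=2,p=5: total = 33+7 = 40
m=3,p=2: total = 40+5 = 45
m=3,p=3: total = 45+6 = 51
m=3,p=4: total = 51+7 = 58
m=3,p=5: total = 58+8 = 66

66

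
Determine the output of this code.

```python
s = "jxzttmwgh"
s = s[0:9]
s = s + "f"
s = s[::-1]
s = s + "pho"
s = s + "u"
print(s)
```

fhgwmttzxjphou

slice [0:9] → 'jxzttmwgh'
+ 'f' → 'jxzttmwghf'
reverse → 'fhgwmttzxj'
+ 'pho' → 'fhgwmttzxjpho'
+ 'u' → 'fhgwmttzxjphou'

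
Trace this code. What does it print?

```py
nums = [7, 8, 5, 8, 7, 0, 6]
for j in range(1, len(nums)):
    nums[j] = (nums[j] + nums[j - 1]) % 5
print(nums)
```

[7, 0, 0, 3, 0, 0, 1]

j=1: nums[1] = (8+7)%5 = 0 → [7, 0, 5, 8, 7, 0, 6]
j=2: nums[2] = (5+0)%5 = 0 → [7, 0, 0, 8, 7, 0, 6]
j=3: nums[3] = (8+0)%5 = 3 → [7, 0, 0, 3, 7, 0, 6]
j=4: nums[4] = (7+3)%5 = 0 → [7, 0, 0, 3, 0, 0, 6]
j=5: nums[5] = (0+0)%5 = 0 → [7, 0, 0, 3, 0, 0, 6]
j=6: nums[6] = (6+0)%5 = 1 → [7, 0, 0, 3, 0, 0, 1]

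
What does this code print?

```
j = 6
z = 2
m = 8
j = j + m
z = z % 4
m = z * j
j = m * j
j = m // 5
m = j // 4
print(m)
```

j = 6+8 = 14
z = 2%4 = 2
m = 2*14 = 28
j = 28*14 = 392
j = 28//5 = 5
m = 5//4 = 1

1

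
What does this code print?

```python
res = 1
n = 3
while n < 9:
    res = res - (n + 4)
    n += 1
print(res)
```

-56

n=3: res = 1-7 = -6
n=4: res = (-6)-8 = -14
n=5: res = (-14)-9 = -23
n=6: res = (-23)-10 = -33
n=7: res = (-33)-11 = -44
n=8: res = (-44)-12 = -56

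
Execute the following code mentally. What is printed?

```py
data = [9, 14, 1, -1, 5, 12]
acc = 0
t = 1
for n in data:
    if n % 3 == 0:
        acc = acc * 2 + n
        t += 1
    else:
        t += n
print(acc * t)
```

n=9: %3==0, acc = 0*2+9 = 9; t=2
n=14: not %3==0; t=16
n=1: not %3==0; t=17
n=-1: not %3==0; t=16
n=5: not %3==0; t=21
n=12: %3==0, acc = 9*2+12 = 30; t=22
acc*t = 30*22 = 660

660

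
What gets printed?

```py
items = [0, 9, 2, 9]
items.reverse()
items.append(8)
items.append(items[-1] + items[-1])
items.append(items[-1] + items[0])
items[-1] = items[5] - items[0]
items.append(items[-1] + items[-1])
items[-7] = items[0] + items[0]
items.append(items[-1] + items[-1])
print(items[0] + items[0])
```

18

reverse → [9, 2, 9, 0]
append 8 → [9, 2, 9, 0, 8]
append items[-1]+items[-1] = 8+8 = 16 → [9, 2, 9, 0, 8, 16]
append items[-1]+items[0] = 16+9 = 25 → [9, 2, 9, 0, 8, 16, 25]
items[-1] = items[5]-items[0] = 16-9 = 7 → [9, 2, 9, 0, 8, 16, 7]
append items[-1]+items[-1] = 7+7 = 14 → [9, 2, 9, 0, 8, 16, 7, 14]
items[-7] = items[0]+items[0] = 9+9 = 18 → [9, 18, 9, 0, 8, 16, 7, 14]
append items[-1]+items[-1] = 14+14 = 28 → [9, 18, 9, 0, 8, 16, 7, 14, 28]
items[0]+items[0] = 9+9 = 18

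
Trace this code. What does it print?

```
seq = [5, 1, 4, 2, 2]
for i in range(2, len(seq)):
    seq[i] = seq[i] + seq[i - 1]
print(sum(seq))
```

i=2: seq[2] = 4+1 = 5 → [5, 1, 5, 2, 2]
i=3: seq[3] = 2+5 = 7 → [5, 1, 5, 7, 2]
i=4: seq[4] = 2+7 = 9 → [5, 1, 5, 7, 9]
sum = 27

27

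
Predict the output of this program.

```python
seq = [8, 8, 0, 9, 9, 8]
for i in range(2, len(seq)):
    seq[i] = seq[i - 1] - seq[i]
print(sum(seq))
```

i=2: seq[2] = 8-0 = 8 → [8, 8, 8, 9, 9, 8]
i=3: seq[3] = 8-9 = -1 → [8, 8, 8, -1, 9, 8]
i=4: seq[4] = (-1)-9 = -10 → [8, 8, 8, -1, -10, 8]
i=5: seq[5] = (-10)-8 = -18 → [8, 8, 8, -1, -10, -18]
sum = -5

-5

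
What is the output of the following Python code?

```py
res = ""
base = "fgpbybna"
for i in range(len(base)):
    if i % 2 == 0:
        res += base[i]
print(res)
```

fpyn

i=0: add 'f' → 'f'
i=1: skip
i=2: add 'p' → 'fp'
i=3: skip
i=4: add 'y' → 'fpy'
i=5: skip
i=6: add 'n' → 'fpyn'
i=7: skip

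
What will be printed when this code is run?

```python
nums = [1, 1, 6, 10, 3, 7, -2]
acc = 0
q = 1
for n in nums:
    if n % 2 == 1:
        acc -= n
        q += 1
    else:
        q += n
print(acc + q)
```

7

n=1: odd, acc = 0-1 = -1; q=2
n=1: odd, acc = (-1)-1 = -2; q=3
n=6: not odd; q=9
n=10: not odd; q=19
n=3: odd, acc = (-2)-3 = -5; q=20
n=7: odd, acc = (-5)-7 = -12; q=21
n=-2: not odd; q=19
acc+q = (-12)+19 = 7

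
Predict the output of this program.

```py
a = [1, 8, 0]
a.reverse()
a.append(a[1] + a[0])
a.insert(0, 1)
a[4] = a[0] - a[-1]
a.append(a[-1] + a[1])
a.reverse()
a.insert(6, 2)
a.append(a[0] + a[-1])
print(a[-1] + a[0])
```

reverse → [0, 8, 1]
append a[1]+a[0] = 8+0 = 8 → [0, 8, 1, 8]
insert 1 at 0 → [1, 0, 8, 1, 8]
a[4] = a[0]-a[-1] = 1-8 = -7 → [1, 0, 8, 1, -7]
append a[-1]+a[1] = (-7)+0 = -7 → [1, 0, 8, 1, -7, -7]
reverse → [-7, -7, 1, 8, 0, 1]
insert 2 at 6 → [-7, -7, 1, 8, 0, 1, 2]
append a[0]+a[-1] = (-7)+2 = -5 → [-7, -7, 1, 8, 0, 1, 2, -5]
a[-1]+a[0] = (-5)+(-7) = -12

-12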